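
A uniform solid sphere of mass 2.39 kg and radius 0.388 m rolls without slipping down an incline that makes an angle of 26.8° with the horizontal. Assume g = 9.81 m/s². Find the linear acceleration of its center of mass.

Translation along the incline: Mg sinθ − f = Ma.
Rotation about the center: fR = Iα with I = (2/5)MR². No-slip gives a = αR, so f = (I/R²)a = (2/5)M a.
Substituting: Mg sinθ = (1 + 0.4000)Ma, so a = g sinθ/(1 + 0.4000) = (9.81) sin 26.8° / 1.400 = 3.159 m/s².

a ≈ 3.16 m/s²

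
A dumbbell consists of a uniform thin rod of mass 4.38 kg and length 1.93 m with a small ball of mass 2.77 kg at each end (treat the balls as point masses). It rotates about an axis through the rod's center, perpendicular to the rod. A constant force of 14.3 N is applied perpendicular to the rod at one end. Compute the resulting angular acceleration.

α ≈ 2.12 rad/s²

I_rod = (1/12)ML² = (1/12)(4.38)(1.93)² = 1.360 kg·m².
I_balls = 2·m·(L/2)² = 2(2.77)(0.9650)² = 5.159 kg·m².
Total I = 6.519 kg·m².
τ = F·(L/2) = (14.3)(0.965) = 13.80 N·m.
α = τ/I = 13.80/6.519 = 2.117 rad/s².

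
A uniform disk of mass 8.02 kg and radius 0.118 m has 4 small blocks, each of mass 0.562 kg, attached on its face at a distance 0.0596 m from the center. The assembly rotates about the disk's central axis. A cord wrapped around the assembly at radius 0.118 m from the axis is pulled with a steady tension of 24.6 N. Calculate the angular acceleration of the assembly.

I_disk = ½MR² = ½(8.02)(0.118)² = 0.05584 kg·m².
I_blocks = 4·m·r² = 4(0.562)(0.0596)² = 0.007985 kg·m².
Total I = 0.06382 kg·m².
τ = F r = (24.6)(0.118) = 2.903 N·m.
α = τ/I = 2.903/0.06382 = 45.48 rad/s².

α ≈ 45.5 rad/s²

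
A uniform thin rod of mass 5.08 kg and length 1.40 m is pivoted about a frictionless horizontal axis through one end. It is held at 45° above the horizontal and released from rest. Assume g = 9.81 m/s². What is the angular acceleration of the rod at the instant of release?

About the pivot, I = (1/3)ML² = (1/3)(5.08)(1.40)² = 3.319 kg·m².
The weight acts at the center, a distance L/2 = 0.7000 m from the pivot; τ = Mg(L/2) cos 45° = 24.67 N·m.
α = τ/I = 24.67/3.319 = 7.432 rad/s².

α ≈ 7.43 rad/s²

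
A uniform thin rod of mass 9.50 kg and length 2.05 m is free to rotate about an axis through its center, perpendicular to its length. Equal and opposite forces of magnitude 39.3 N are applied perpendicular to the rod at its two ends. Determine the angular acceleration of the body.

α ≈ 24.2 rad/s²

I = (1/12)ML² = (1/12)(9.50)(2.05)² = 3.327 kg·m².
The couple gives τ = F·(L/2) + F·(L/2) = F L = (39.3)(2.05) = 80.56 N·m.
Newton's second law for rotation, τ = Iα, gives α = τ/I = 80.56/3.327 = 24.22 rad/s².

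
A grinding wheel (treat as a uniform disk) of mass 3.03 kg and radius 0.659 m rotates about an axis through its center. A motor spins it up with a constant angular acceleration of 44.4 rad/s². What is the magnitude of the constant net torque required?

I = ½MR² = (1/2)(3.03)(0.659)² = 0.6579 kg·m².
τ = Iα = (0.6579)(44.40) = 29.21 N·m.

τ ≈ 29.2 N·m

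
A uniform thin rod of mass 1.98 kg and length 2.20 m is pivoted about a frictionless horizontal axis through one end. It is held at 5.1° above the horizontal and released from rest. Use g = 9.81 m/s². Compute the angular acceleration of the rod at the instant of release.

α ≈ 6.66 rad/s²

About the pivot, I = (1/3)ML² = (1/3)(1.98)(2.20)² = 3.194 kg·m².
The weight acts at the center, a distance L/2 = 1.100 m from the pivot; τ = Mg(L/2) cos 5.1° = 21.28 N·m.
α = τ/I = 21.28/3.194 = 6.662 rad/s².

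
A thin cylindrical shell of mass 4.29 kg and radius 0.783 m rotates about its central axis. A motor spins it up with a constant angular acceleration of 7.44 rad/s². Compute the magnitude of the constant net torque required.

I = MR² = (4.29)(0.783)² = 2.630 kg·m².
τ = Iα = (2.630)(7.440) = 19.57 N·m.

τ ≈ 19.6 N·m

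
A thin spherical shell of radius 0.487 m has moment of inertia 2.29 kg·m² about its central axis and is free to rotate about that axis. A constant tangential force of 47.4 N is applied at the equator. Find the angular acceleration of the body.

α ≈ 10.1 rad/s²

τ = F R = (47.4)(0.487) = 23.08 N·m.
Newton's second law for rotation, τ = Iα, gives α = τ/I = 23.08/2.290 = 10.08 rad/s².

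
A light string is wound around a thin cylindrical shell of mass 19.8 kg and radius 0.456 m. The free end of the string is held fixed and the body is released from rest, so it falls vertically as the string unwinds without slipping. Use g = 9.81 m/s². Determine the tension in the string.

T ≈ 97.1 N

Translation: Mg − T = Ma. Rotation about the center: TR = Iα with I = MR².
With a = αR: T = (I/R²)a = M a, so Mg = (1 + 1.000)Ma.
a = g/(1 + 1.000) = 9.81/2.000 = 4.905 m/s².
T = 1.000·M·a = (1.000)(19.8)(4.905) = 97.12 N.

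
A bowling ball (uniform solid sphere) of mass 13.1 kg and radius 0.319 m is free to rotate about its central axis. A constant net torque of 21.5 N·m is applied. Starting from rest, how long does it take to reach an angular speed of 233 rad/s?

I = (2/5)MR² = (2/5)(13.1)(0.319)² = 0.5332 kg·m².
α = τ/I = 21.5/0.5332 = 40.32 rad/s².
ω = αt ⇒ t = ω/α = 233/40.32 = 5.779 s.

t ≈ 5.78 s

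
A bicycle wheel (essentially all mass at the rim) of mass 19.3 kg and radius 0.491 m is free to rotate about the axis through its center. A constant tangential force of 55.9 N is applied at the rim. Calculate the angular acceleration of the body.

I = MR² = (19.3)(0.491)² = 4.653 kg·m².
τ = F R = (55.9)(0.491) = 27.45 N·m.
Newton's second law for rotation, τ = Iα, gives α = τ/I = 27.45/4.653 = 5.899 rad/s².

α ≈ 5.90 rad/s²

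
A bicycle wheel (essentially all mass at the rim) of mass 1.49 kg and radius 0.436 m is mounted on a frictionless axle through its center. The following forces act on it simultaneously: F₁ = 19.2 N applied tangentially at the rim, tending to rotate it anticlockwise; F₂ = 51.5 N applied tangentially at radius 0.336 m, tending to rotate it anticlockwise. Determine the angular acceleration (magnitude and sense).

α ≈ 90.6 rad/s², anticlockwise

I = MR² = (1.49)(0.436)² = 0.2832 kg·m².
Taking anticlockwise as positive: τ₁ = +(19.2)(0.436) = +8.371 N·m; τ₂ = +(51.5)(0.336) = +17.30 N·m.
Net torque τ = 25.68 N·m.
α = τ/I = 25.68/0.2832 = 90.65 rad/s².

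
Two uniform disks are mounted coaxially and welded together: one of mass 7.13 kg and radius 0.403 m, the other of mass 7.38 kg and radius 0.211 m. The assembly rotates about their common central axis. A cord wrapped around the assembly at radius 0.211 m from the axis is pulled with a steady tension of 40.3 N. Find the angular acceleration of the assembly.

I = ½M₁R₁² + ½M₂R₂² = ½(7.13)(0.403)² + ½(7.38)(0.211)² = 0.7433 kg·m².
τ = F r = (40.3)(0.211) = 8.503 N·m.
α = τ/I = 8.503/0.7433 = 11.44 rad/s².

α ≈ 11.4 rad/s²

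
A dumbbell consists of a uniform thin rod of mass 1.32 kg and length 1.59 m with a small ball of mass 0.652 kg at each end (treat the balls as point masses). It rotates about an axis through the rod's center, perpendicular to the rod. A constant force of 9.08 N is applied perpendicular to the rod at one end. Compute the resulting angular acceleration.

α ≈ 6.55 rad/s²

I_rod = (1/12)ML² = (1/12)(1.32)(1.59)² = 0.2781 kg·m².
I_balls = 2·m·(L/2)² = 2(0.652)(0.7950)² = 0.8242 kg·m².
Total I = 1.102 kg·m².
τ = F·(L/2) = (9.08)(0.795) = 7.219 N·m.
α = τ/I = 7.219/1.102 = 6.549 rad/s².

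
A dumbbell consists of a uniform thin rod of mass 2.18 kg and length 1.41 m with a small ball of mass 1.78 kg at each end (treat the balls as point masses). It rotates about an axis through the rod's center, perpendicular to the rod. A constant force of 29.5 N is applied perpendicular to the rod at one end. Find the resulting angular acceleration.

α ≈ 9.76 rad/s²

I_rod = (1/12)ML² = (1/12)(2.18)(1.41)² = 0.3612 kg·m².
I_balls = 2·m·(L/2)² = 2(1.78)(0.7050)² = 1.769 kg·m².
Total I = 2.131 kg·m².
τ = F·(L/2) = (29.5)(0.705) = 20.80 N·m.
α = τ/I = 20.80/2.131 = 9.761 rad/s².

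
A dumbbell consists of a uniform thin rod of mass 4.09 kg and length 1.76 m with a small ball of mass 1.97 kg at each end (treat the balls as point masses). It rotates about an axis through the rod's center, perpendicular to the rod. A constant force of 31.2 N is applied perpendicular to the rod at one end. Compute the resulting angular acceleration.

I_rod = (1/12)ML² = (1/12)(4.09)(1.76)² = 1.056 kg·m².
I_balls = 2·m·(L/2)² = 2(1.97)(0.8800)² = 3.051 kg·m².
Total I = 4.107 kg·m².
τ = F·(L/2) = (31.2)(0.880) = 27.46 N·m.
α = τ/I = 27.46/4.107 = 6.685 rad/s².

α ≈ 6.69 rad/s²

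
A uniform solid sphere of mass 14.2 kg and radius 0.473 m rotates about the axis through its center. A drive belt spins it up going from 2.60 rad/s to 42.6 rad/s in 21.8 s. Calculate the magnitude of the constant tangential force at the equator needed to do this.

F ≈ 4.93 N

I = (2/5)MR² = (2/5)(14.2)(0.473)² = 1.271 kg·m².
α = Δω/Δt = (42.6 − 2.60)/21.8 = 1.835 rad/s².
The required torque is τ = Iα = (1.271)(1.835) = 2.332 N·m.
A tangential force at the equator gives τ = FR, so F = τ/R = 2.332/0.473 = 4.930 N.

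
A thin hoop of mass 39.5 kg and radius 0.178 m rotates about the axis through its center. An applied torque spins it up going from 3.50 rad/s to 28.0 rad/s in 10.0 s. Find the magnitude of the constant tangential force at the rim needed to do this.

F ≈ 17.2 N

I = MR² = (39.5)(0.178)² = 1.252 kg·m².
α = Δω/Δt = (28.0 − 3.50)/10.0 = 2.450 rad/s².
The required torque is τ = Iα = (1.252)(2.450) = 3.066 N·m.
A tangential force at the rim gives τ = FR, so F = τ/R = 3.066/0.178 = 17.23 N.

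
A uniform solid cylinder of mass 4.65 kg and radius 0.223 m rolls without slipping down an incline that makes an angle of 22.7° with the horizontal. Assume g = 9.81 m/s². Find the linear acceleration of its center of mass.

Translation along the incline: Mg sinθ − f = Ma.
Rotation about the center: fR = Iα with I = ½MR². No-slip gives a = αR, so f = (I/R²)a = (1/2)M a.
Substituting: Mg sinθ = (1 + 0.5000)Ma, so a = g sinθ/(1 + 0.5000) = (9.81) sin 22.7° / 1.500 = 2.524 m/s².

a ≈ 2.52 m/s²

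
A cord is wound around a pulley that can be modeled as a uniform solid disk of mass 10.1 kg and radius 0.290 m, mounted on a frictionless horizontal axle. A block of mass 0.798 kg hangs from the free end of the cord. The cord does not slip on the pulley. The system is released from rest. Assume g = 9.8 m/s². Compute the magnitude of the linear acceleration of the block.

a ≈ 1.34 m/s²

I = ½MR² = (1/2)(10.1)(0.290)² = 0.4247 kg·m².
Block: mg − T = ma. Pulley: TR = Iα. No-slip: a = αR, so T = (I/R²)a = 5.050·a.
Then mg = (m + 5.050)a, so a = (0.798)(9.8)/(0.798 + 5.050) = 1.337 m/s².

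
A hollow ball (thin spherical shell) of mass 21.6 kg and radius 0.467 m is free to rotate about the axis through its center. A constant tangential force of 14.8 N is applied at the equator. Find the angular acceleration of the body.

α ≈ 2.20 rad/s²

I = (2/3)MR² = (2/3)(21.6)(0.467)² = 3.140 kg·m².
τ = F R = (14.8)(0.467) = 6.912 N·m.
Newton's second law for rotation, τ = Iα, gives α = τ/I = 6.912/3.140 = 2.201 rad/s².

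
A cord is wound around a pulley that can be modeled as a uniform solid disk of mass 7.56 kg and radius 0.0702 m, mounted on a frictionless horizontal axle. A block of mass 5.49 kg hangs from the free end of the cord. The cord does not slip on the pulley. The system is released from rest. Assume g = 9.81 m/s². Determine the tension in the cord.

T ≈ 22.0 N

I = ½MR² = (1/2)(7.56)(0.0702)² = 0.01863 kg·m².
Block: mg − T = ma. Pulley: TR = Iα. No-slip: a = αR, so T = (I/R²)a = 3.780·a.
Then mg = (m + 3.780)a, so a = (5.49)(9.81)/(5.49 + 3.780) = 5.810 m/s².
T = 3.780·a = 21.96 N.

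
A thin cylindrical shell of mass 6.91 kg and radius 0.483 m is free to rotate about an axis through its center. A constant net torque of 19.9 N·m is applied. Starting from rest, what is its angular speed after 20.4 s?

I = MR² = (6.91)(0.483)² = 1.612 kg·m².
α = τ/I = 19.9/1.612 = 12.34 rad/s².
ω = ω₀ + αt = 0 + (12.34)(20.4) = 251.8 rad/s.

ω ≈ 252 rad/s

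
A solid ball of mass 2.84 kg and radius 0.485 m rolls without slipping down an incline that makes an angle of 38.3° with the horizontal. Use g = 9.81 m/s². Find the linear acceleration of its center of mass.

Translation along the incline: Mg sinθ − f = Ma.
Rotation about the center: fR = Iα with I = (2/5)MR². No-slip gives a = αR, so f = (I/R²)a = (2/5)M a.
Substituting: Mg sinθ = (1 + 0.4000)Ma, so a = g sinθ/(1 + 0.4000) = (9.81) sin 38.3° / 1.400 = 4.343 m/s².

a ≈ 4.34 m/s²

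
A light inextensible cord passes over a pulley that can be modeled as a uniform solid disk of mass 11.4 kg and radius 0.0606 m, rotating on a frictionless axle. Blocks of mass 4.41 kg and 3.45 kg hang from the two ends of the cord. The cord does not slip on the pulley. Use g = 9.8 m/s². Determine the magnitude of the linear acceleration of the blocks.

I = ½MR² = (1/2)(11.4)(0.0606)² = 0.02093 kg·m².
Heavier block: m₁g − T₁ = m₁a. Lighter block: T₂ − m₂g = m₂a.
Pulley: (T₁ − T₂)R = Iα = I(a/R), so T₁ − T₂ = (I/R²)a = (1/2)M_p a = 5.700·a.
Adding the three: (m₁ − m₂)g = (m₁ + m₂ + 5.700)a, so a = (4.41 − 3.45)(9.8)/(4.41 + 3.45 + 5.700) = 0.6938 m/s².

a ≈ 0.694 m/s²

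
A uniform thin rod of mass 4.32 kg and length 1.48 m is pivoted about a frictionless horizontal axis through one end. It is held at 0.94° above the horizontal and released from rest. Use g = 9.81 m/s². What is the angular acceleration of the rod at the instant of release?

About the pivot, I = (1/3)ML² = (1/3)(4.32)(1.48)² = 3.154 kg·m².
The weight acts at the center, a distance L/2 = 0.7400 m from the pivot; τ = Mg(L/2) cos 0.94° = 31.36 N·m.
α = τ/I = 31.36/3.154 = 9.941 rad/s².

α ≈ 9.94 rad/s²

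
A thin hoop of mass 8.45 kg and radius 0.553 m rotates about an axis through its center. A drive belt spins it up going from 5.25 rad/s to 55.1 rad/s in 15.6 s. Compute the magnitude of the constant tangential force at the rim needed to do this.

F ≈ 14.9 N

I = MR² = (8.45)(0.553)² = 2.584 kg·m².
α = Δω/Δt = (55.1 − 5.25)/15.6 = 3.196 rad/s².
The required torque is τ = Iα = (2.584)(3.196) = 8.257 N·m.
A tangential force at the rim gives τ = FR, so F = τ/R = 8.257/0.553 = 14.93 N.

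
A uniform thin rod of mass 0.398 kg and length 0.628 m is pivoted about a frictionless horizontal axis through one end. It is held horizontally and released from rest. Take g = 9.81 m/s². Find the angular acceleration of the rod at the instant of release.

α ≈ 23.4 rad/s²

About the pivot, I = (1/3)ML² = (1/3)(0.398)(0.628)² = 0.05232 kg·m².
The weight acts at the center, a distance L/2 = 0.3140 m from the pivot; τ = Mg(L/2) = 1.226 N·m.
α = τ/I = 1.226/0.05232 = 23.43 rad/s².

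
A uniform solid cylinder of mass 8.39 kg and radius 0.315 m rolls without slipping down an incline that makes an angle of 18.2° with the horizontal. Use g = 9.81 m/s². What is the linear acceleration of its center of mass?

a ≈ 2.04 m/s²

Translation along the incline: Mg sinθ − f = Ma.
Rotation about the center: fR = Iα with I = ½MR². No-slip gives a = αR, so f = (I/R²)a = (1/2)M a.
Substituting: Mg sinθ = (1 + 0.5000)Ma, so a = g sinθ/(1 + 0.5000) = (9.81) sin 18.2° / 1.500 = 2.043 m/s².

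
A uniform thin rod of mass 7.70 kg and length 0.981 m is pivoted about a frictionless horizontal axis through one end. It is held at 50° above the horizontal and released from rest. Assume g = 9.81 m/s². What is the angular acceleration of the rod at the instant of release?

About the pivot, I = (1/3)ML² = (1/3)(7.70)(0.981)² = 2.470 kg·m².
The weight acts at the center, a distance L/2 = 0.4905 m from the pivot; τ = Mg(L/2) cos 50° = 23.82 N·m.
α = τ/I = 23.82/2.470 = 9.642 rad/s².

α ≈ 9.64 rad/s²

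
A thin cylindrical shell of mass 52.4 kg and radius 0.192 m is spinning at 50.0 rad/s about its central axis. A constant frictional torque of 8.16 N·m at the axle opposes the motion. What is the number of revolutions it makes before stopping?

I = MR² = (52.4)(0.192)² = 1.932 kg·m².
The net torque has magnitude 8.16 N·m, opposing ω.
|α| = τ/I = 8.160/1.932 = 4.224 rad/s² (deceleration).
ω² = ω₀² − 2|α|θ with ω = 0 ⇒ θ = ω₀²/(2|α|) = 295.9 rad = 47.09 rev.

≈ 47.1 revolutions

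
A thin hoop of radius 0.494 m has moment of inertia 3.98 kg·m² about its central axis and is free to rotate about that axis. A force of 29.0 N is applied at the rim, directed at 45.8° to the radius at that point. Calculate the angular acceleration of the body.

α ≈ 2.58 rad/s²

Only the tangential component produces torque: τ = F R sinθ = (29.0)(0.494) sin 45.8° = 10.27 N·m.
From τ = Iα: α = 10.27/3.980 = 2.581 rad/s².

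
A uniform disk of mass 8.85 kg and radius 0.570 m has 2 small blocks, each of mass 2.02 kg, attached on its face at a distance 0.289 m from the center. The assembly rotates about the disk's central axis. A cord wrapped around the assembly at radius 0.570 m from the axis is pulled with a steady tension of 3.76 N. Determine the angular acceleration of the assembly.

I_disk = ½MR² = ½(8.85)(0.570)² = 1.438 kg·m².
I_blocks = 2·m·r² = 2(2.02)(0.289)² = 0.3374 kg·m².
Total I = 1.775 kg·m².
τ = F r = (3.76)(0.570) = 2.143 N·m.
α = τ/I = 2.143/1.775 = 1.207 rad/s².

α ≈ 1.21 rad/s²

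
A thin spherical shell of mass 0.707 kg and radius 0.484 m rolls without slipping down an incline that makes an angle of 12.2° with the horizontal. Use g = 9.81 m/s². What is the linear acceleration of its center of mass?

Translation along the incline: Mg sinθ − f = Ma.
Rotation about the center: fR = Iα with I = (2/3)MR². No-slip gives a = αR, so f = (I/R²)a = (2/3)M a.
Substituting: Mg sinθ = (1 + 0.6667)Ma, so a = g sinθ/(1 + 0.6667) = (9.81) sin 12.2° / 1.667 = 1.244 m/s².

a ≈ 1.24 m/s²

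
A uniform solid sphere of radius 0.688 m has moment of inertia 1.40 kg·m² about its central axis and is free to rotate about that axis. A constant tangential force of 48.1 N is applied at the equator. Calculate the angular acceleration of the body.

α ≈ 23.6 rad/s²

τ = F R = (48.1)(0.688) = 33.09 N·m.
Newton's second law for rotation, τ = Iα, gives α = τ/I = 33.09/1.400 = 23.64 rad/s².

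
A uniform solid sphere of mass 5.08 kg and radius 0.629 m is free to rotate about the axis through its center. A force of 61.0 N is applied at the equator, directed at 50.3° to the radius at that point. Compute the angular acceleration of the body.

α ≈ 36.7 rad/s²

I = (2/5)MR² = (2/5)(5.08)(0.629)² = 0.8039 kg·m².
Only the tangential component produces torque: τ = F R sinθ = (61.0)(0.629) sin 50.3° = 29.52 N·m.
From τ = Iα: α = 29.52/0.8039 = 36.72 rad/s².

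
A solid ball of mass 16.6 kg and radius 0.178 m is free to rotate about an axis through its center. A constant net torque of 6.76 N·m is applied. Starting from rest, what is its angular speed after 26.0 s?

ω ≈ 835 rad/s

I = (2/5)MR² = (2/5)(16.6)(0.178)² = 0.2104 kg·m².
α = τ/I = 6.76/0.2104 = 32.13 rad/s².
ω = ω₀ + αt = 0 + (32.13)(26.0) = 835.4 rad/s.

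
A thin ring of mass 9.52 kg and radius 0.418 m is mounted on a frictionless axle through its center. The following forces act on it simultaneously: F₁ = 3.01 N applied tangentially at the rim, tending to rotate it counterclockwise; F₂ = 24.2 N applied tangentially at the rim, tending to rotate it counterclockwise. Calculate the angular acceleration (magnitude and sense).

I = MR² = (9.52)(0.418)² = 1.663 kg·m².
Taking counterclockwise as positive: τ₁ = +(3.01)(0.418) = +1.258 N·m; τ₂ = +(24.2)(0.418) = +10.12 N·m.
Net torque τ = 11.37 N·m.
α = τ/I = 11.37/1.663 = 6.838 rad/s².

α ≈ 6.84 rad/s², counterclockwise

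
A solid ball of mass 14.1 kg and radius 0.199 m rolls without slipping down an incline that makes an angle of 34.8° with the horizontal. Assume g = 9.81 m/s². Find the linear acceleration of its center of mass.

a ≈ 4.00 m/s²

Translation along the incline: Mg sinθ − f = Ma.
Rotation about the center: fR = Iα with I = (2/5)MR². No-slip gives a = αR, so f = (I/R²)a = (2/5)M a.
Substituting: Mg sinθ = (1 + 0.4000)Ma, so a = g sinθ/(1 + 0.4000) = (9.81) sin 34.8° / 1.400 = 3.999 m/s².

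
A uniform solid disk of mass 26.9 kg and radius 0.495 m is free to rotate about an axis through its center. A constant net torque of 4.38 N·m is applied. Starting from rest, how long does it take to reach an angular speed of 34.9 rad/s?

t ≈ 26.3 s

I = ½MR² = (1/2)(26.9)(0.495)² = 3.296 kg·m².
α = τ/I = 4.38/3.296 = 1.329 rad/s².
ω = αt ⇒ t = ω/α = 34.9/1.329 = 26.26 s.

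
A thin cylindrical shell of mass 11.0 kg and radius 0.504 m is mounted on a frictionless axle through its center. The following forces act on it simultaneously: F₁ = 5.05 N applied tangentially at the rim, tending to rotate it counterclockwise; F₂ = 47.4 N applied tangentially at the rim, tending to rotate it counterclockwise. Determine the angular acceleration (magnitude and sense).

I = MR² = (11.0)(0.504)² = 2.794 kg·m².
Taking counterclockwise as positive: τ₁ = +(5.05)(0.504) = +2.545 N·m; τ₂ = +(47.4)(0.504) = +23.89 N·m.
Net torque τ = 26.43 N·m.
α = τ/I = 26.43/2.794 = 9.461 rad/s².

α ≈ 9.46 rad/s², counterclockwise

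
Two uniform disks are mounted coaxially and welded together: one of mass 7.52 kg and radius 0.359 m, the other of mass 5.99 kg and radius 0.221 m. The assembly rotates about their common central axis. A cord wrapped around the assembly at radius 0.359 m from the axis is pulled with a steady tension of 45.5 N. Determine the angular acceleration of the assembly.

I = ½M₁R₁² + ½M₂R₂² = ½(7.52)(0.359)² + ½(5.99)(0.221)² = 0.6309 kg·m².
τ = F r = (45.5)(0.359) = 16.33 N·m.
α = τ/I = 16.33/0.6309 = 25.89 rad/s².

α ≈ 25.9 rad/s²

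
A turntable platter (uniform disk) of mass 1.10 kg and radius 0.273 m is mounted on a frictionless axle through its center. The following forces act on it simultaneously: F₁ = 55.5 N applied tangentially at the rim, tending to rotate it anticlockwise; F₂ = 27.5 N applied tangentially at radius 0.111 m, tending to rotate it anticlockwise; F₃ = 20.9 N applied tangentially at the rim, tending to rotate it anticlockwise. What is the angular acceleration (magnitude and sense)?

α ≈ 583 rad/s², anticlockwise

I = ½MR² = (1/2)(1.10)(0.273)² = 0.04099 kg·m².
Taking anticlockwise as positive: τ₁ = +(55.5)(0.273) = +15.15 N·m; τ₂ = +(27.5)(0.111) = +3.053 N·m; τ₃ = +(20.9)(0.273) = +5.706 N·m.
Net torque τ = 23.91 N·m.
α = τ/I = 23.91/0.04099 = 583.3 rad/s².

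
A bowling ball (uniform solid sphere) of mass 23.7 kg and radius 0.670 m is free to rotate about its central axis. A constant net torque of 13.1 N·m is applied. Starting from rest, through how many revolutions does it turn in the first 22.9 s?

I = (2/5)MR² = (2/5)(23.7)(0.670)² = 4.256 kg·m².
α = τ/I = 13.1/4.256 = 3.078 rad/s².
θ = ½αt² = ½(3.078)(22.9)² = 807.2 rad.
Revolutions = θ/(2π) = 128.5.

≈ 128 revolutions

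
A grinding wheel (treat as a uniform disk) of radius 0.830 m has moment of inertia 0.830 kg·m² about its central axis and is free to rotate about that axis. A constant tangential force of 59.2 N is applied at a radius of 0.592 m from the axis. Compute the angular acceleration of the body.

α ≈ 42.2 rad/s²

τ = F·r = (59.2)(0.592) = 35.05 N·m.
From τ = Iα: α = 35.05/0.8300 = 42.22 rad/s².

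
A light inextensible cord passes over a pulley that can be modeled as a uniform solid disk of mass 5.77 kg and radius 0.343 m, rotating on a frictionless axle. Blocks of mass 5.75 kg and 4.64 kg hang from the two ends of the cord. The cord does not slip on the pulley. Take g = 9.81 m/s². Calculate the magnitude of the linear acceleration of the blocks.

a ≈ 0.820 m/s²

I = ½MR² = (1/2)(5.77)(0.343)² = 0.3394 kg·m².
Heavier block: m₁g − T₁ = m₁a. Lighter block: T₂ − m₂g = m₂a.
Pulley: (T₁ − T₂)R = Iα = I(a/R), so T₁ − T₂ = (I/R²)a = (1/2)M_p a = 2.885·a.
Adding the three: (m₁ − m₂)g = (m₁ + m₂ + 2.885)a, so a = (5.75 − 4.64)(9.81)/(5.75 + 4.64 + 2.885) = 0.8203 m/s².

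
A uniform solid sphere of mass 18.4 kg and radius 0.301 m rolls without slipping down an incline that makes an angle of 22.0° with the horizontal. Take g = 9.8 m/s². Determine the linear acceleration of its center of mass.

Translation along the incline: Mg sinθ − f = Ma.
Rotation about the center: fR = Iα with I = (2/5)MR². No-slip gives a = αR, so f = (I/R²)a = (2/5)M a.
Substituting: Mg sinθ = (1 + 0.4000)Ma, so a = g sinθ/(1 + 0.4000) = (9.8) sin 22.0° / 1.400 = 2.622 m/s².

a ≈ 2.62 m/s²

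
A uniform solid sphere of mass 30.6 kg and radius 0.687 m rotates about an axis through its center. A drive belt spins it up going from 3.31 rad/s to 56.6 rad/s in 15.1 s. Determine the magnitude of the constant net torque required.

I = (2/5)MR² = (2/5)(30.6)(0.687)² = 5.777 kg·m².
α = Δω/Δt = (56.6 − 3.31)/15.1 = 3.529 rad/s².
τ = Iα = (5.777)(3.529) = 20.39 N·m.

τ ≈ 20.4 N·m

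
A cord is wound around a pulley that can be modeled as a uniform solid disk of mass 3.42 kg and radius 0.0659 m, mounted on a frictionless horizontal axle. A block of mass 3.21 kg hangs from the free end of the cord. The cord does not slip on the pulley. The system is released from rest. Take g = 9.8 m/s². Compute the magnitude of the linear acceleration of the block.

I = ½MR² = (1/2)(3.42)(0.0659)² = 0.007426 kg·m².
Block: mg − T = ma. Pulley: TR = Iα. No-slip: a = αR, so T = (I/R²)a = 1.710·a.
Then mg = (m + 1.710)a, so a = (3.21)(9.8)/(3.21 + 1.710) = 6.394 m/s².

a ≈ 6.39 m/s²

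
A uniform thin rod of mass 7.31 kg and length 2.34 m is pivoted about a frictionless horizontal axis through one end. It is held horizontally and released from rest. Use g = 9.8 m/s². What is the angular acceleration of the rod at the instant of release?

α ≈ 6.28 rad/s²

About the pivot, I = (1/3)ML² = (1/3)(7.31)(2.34)² = 13.34 kg·m².
The weight acts at the center, a distance L/2 = 1.170 m from the pivot; τ = Mg(L/2) = 83.82 N·m.
α = τ/I = 83.82/13.34 = 6.282 rad/s².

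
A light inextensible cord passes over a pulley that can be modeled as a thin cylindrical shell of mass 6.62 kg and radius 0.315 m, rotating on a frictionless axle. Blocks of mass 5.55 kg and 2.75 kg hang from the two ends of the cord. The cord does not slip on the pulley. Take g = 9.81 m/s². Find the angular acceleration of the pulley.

I = MR² = (6.62)(0.315)² = 0.6569 kg·m².
Heavier block: m₁g − T₁ = m₁a. Lighter block: T₂ − m₂g = m₂a.
Pulley: (T₁ − T₂)R = Iα = I(a/R), so T₁ − T₂ = (I/R²)a = 1·M_p a = 6.620·a.
Adding the three: (m₁ − m₂)g = (m₁ + m₂ + 6.620)a, so a = (5.55 − 2.75)(9.81)/(5.55 + 2.75 + 6.620) = 1.841 m/s².
α = a/R = 1.841/0.315 = 5.845 rad/s².

α ≈ 5.84 rad/s²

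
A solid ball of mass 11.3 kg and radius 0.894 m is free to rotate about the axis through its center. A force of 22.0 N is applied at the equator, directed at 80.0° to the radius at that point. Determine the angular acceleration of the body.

I = (2/5)MR² = (2/5)(11.3)(0.894)² = 3.613 kg·m².
Only the tangential component produces torque: τ = F R sinθ = (22.0)(0.894) sin 80.0° = 19.37 N·m.
From τ = Iα: α = 19.37/3.613 = 5.362 rad/s².

α ≈ 5.36 rad/s²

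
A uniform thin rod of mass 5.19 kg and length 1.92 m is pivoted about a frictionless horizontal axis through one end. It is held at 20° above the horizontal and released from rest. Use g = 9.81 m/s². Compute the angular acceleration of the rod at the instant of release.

About the pivot, I = (1/3)ML² = (1/3)(5.19)(1.92)² = 6.377 kg·m².
The weight acts at the center, a distance L/2 = 0.9600 m from the pivot; τ = Mg(L/2) cos 20° = 45.93 N·m.
α = τ/I = 45.93/6.377 = 7.202 rad/s².
(Equivalently α = (3g/(2L)) cos 20° = 7.202 rad/s².)

α ≈ 7.20 rad/s²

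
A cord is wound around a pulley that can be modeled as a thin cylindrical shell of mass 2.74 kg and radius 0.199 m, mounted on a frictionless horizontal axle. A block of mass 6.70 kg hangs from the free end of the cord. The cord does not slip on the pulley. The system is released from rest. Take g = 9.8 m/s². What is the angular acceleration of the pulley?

I = MR² = (2.74)(0.199)² = 0.1085 kg·m².
Block: mg − T = ma. Pulley: TR = Iα. No-slip: a = αR, so T = (I/R²)a = 2.740·a.
Then mg = (m + 2.740)a, so a = (6.70)(9.8)/(6.70 + 2.740) = 6.956 m/s².
α = a/R = 6.956/0.199 = 34.95 rad/s².

α ≈ 35.0 rad/s²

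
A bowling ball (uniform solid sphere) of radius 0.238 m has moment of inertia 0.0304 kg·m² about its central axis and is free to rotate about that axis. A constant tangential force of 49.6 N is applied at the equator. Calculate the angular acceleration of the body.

α ≈ 388 rad/s²

τ = F R = (49.6)(0.238) = 11.80 N·m.
From τ = Iα: α = 11.80/0.03040 = 388.3 rad/s².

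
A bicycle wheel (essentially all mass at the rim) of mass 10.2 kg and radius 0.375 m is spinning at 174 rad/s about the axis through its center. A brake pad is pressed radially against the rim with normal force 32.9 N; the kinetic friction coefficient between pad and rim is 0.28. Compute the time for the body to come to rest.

t ≈ 72.2 s

I = MR² = (10.2)(0.375)² = 1.434 kg·m².
Friction force f = μN = (0.28)(32.9) = 9.212 N at the rim; torque magnitude τ = fR = 3.454 N·m, opposing ω.
|α| = τ/I = 3.454/1.434 = 2.408 rad/s² (deceleration).
0 = ω₀ − |α|t ⇒ t = ω₀/|α| = 174/2.408 = 72.25 s.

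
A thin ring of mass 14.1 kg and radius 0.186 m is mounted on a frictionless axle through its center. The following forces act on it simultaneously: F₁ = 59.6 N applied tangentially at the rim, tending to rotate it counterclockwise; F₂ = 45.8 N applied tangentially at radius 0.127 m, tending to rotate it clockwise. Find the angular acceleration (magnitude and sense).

I = MR² = (14.1)(0.186)² = 0.4878 kg·m².
Taking counterclockwise as positive: τ₁ = +(59.6)(0.186) = +11.09 N·m; τ₂ = −(45.8)(0.127) = −5.817 N·m.
Net torque τ = 5.269 N·m.
α = τ/I = 5.269/0.4878 = 10.80 rad/s².

α ≈ 10.8 rad/s², counterclockwise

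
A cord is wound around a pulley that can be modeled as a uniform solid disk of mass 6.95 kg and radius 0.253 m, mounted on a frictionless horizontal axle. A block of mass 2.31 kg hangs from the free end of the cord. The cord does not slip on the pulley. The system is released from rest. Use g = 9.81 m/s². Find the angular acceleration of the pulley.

α ≈ 15.5 rad/s²

I = ½MR² = (1/2)(6.95)(0.253)² = 0.2224 kg·m².
Block: mg − T = ma. Pulley: TR = Iα. No-slip: a = αR, so T = (I/R²)a = 3.475·a.
Then mg = (m + 3.475)a, so a = (2.31)(9.81)/(2.31 + 3.475) = 3.917 m/s².
α = a/R = 3.917/0.253 = 15.48 rad/s².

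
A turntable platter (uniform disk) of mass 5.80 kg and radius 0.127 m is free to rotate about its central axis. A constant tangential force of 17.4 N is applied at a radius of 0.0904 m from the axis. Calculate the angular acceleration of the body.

I = ½MR² = (1/2)(5.80)(0.127)² = 0.04677 kg·m².
τ = F·r = (17.4)(0.0904) = 1.573 N·m.
Newton's second law for rotation, τ = Iα, gives α = τ/I = 1.573/0.04677 = 33.63 rad/s².

α ≈ 33.6 rad/s²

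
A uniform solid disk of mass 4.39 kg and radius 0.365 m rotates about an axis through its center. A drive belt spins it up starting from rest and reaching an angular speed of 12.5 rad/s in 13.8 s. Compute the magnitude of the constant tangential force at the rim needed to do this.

F ≈ 0.726 N

I = ½MR² = (1/2)(4.39)(0.365)² = 0.2924 kg·m².
α = Δω/Δt = (12.5 − 0)/13.8 = 0.9058 rad/s².
The required torque is τ = Iα = (0.2924)(0.9058) = 0.2649 N·m.
A tangential force at the rim gives τ = FR, so F = τ/R = 0.2649/0.365 = 0.7257 N.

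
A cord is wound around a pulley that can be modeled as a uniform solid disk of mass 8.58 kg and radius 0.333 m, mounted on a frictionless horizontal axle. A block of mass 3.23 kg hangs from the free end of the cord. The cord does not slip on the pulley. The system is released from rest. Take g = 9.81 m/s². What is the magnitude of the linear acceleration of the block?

I = ½MR² = (1/2)(8.58)(0.333)² = 0.4757 kg·m².
Block: mg − T = ma. Pulley: TR = Iα. No-slip: a = αR, so T = (I/R²)a = 4.290·a.
Then mg = (m + 4.290)a, so a = (3.23)(9.81)/(3.23 + 4.290) = 4.214 m/s².

a ≈ 4.21 m/s²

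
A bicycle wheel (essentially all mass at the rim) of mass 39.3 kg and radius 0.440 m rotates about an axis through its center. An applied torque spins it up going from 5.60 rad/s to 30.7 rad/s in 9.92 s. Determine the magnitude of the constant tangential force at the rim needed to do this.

I = MR² = (39.3)(0.440)² = 7.608 kg·m².
α = Δω/Δt = (30.7 − 5.60)/9.92 = 2.530 rad/s².
The required torque is τ = Iα = (7.608)(2.530) = 19.25 N·m.
A tangential force at the rim gives τ = FR, so F = τ/R = 19.25/0.440 = 43.75 N.

F ≈ 43.8 N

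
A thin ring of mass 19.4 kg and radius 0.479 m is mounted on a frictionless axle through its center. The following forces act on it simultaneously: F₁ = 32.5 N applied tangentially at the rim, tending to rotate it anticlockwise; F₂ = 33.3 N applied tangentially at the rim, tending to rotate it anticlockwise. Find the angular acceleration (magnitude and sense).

I = MR² = (19.4)(0.479)² = 4.451 kg·m².
Taking anticlockwise as positive: τ₁ = +(32.5)(0.479) = +15.57 N·m; τ₂ = +(33.3)(0.479) = +15.95 N·m.
Net torque τ = 31.52 N·m.
α = τ/I = 31.52/4.451 = 7.081 rad/s².

α ≈ 7.08 rad/s², anticlockwise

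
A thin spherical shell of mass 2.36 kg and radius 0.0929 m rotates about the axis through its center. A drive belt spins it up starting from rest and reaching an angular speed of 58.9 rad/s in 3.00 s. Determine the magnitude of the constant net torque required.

τ ≈ 0.267 N·m

I = (2/3)MR² = (2/3)(2.36)(0.0929)² = 0.01358 kg·m².
α = Δω/Δt = (58.9 − 0)/3.00 = 19.63 rad/s².
τ = Iα = (0.01358)(19.63) = 0.2666 N·m.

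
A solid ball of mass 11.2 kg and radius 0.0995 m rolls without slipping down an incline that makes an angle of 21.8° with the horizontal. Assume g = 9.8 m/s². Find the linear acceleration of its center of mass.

a ≈ 2.60 m/s²

Translation along the incline: Mg sinθ − f = Ma.
Rotation about the center: fR = Iα with I = (2/5)MR². No-slip gives a = αR, so f = (I/R²)a = (2/5)M a.
Substituting: Mg sinθ = (1 + 0.4000)Ma, so a = g sinθ/(1 + 0.4000) = (9.8) sin 21.8° / 1.400 = 2.600 m/s².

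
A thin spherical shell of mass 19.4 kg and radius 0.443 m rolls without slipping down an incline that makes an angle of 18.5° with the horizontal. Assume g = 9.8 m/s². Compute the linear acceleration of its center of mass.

a ≈ 1.87 m/s²

Translation along the incline: Mg sinθ − f = Ma.
Rotation about the center: fR = Iα with I = (2/3)MR². No-slip gives a = αR, so f = (I/R²)a = (2/3)M a.
Substituting: Mg sinθ = (1 + 0.6667)Ma, so a = g sinθ/(1 + 0.6667) = (9.8) sin 18.5° / 1.667 = 1.866 m/s².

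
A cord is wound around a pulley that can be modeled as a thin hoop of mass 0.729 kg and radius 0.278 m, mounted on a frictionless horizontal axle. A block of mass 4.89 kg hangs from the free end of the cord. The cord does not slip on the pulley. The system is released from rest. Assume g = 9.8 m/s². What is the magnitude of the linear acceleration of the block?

a ≈ 8.53 m/s²

I = MR² = (0.729)(0.278)² = 0.05634 kg·m².
Block: mg − T = ma. Pulley: TR = Iα. No-slip: a = αR, so T = (I/R²)a = 0.7290·a.
Then mg = (m + 0.7290)a, so a = (4.89)(9.8)/(4.89 + 0.7290) = 8.529 m/s².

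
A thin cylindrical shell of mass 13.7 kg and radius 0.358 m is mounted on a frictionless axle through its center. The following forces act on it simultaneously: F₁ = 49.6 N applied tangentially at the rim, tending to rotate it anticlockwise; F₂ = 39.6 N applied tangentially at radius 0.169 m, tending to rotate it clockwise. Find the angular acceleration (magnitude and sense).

I = MR² = (13.7)(0.358)² = 1.756 kg·m².
Taking anticlockwise as positive: τ₁ = +(49.6)(0.358) = +17.76 N·m; τ₂ = −(39.6)(0.169) = −6.692 N·m.
Net torque τ = 11.06 N·m.
α = τ/I = 11.06/1.756 = 6.301 rad/s².

α ≈ 6.30 rad/s², anticlockwise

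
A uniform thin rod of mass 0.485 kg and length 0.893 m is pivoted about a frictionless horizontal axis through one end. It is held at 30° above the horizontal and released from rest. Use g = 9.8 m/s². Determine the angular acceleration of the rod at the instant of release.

α ≈ 14.3 rad/s²

About the pivot, I = (1/3)ML² = (1/3)(0.485)(0.893)² = 0.1289 kg·m².
The weight acts at the center, a distance L/2 = 0.4465 m from the pivot; τ = Mg(L/2) cos 30° = 1.838 N·m.
α = τ/I = 1.838/0.1289 = 14.26 rad/s².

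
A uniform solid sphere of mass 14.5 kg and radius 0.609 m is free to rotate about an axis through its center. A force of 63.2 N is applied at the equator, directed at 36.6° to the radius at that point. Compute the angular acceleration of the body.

α ≈ 10.7 rad/s²

I = (2/5)MR² = (2/5)(14.5)(0.609)² = 2.151 kg·m².
Only the tangential component produces torque: τ = F R sinθ = (63.2)(0.609) sin 36.6° = 22.95 N·m.
Newton's second law for rotation, τ = Iα, gives α = τ/I = 22.95/2.151 = 10.67 rad/s².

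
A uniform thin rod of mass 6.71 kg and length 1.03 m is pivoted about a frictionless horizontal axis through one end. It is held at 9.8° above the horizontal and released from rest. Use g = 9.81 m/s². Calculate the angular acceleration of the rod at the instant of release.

About the pivot, I = (1/3)ML² = (1/3)(6.71)(1.03)² = 2.373 kg·m².
The weight acts at the center, a distance L/2 = 0.5150 m from the pivot; τ = Mg(L/2) cos 9.8° = 33.41 N·m.
α = τ/I = 33.41/2.373 = 14.08 rad/s².

α ≈ 14.1 rad/s²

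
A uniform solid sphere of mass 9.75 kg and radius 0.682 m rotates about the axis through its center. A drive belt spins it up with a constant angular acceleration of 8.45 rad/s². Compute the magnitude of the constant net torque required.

I = (2/5)MR² = (2/5)(9.75)(0.682)² = 1.814 kg·m².
τ = Iα = (1.814)(8.450) = 15.33 N·m.

τ ≈ 15.3 N·m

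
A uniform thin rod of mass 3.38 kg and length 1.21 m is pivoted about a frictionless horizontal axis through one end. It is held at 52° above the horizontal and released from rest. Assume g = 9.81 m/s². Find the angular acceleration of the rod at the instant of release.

About the pivot, I = (1/3)ML² = (1/3)(3.38)(1.21)² = 1.650 kg·m².
The weight acts at the center, a distance L/2 = 0.6050 m from the pivot; τ = Mg(L/2) cos 52° = 12.35 N·m.
α = τ/I = 12.35/1.650 = 7.487 rad/s².
(Equivalently α = (3g/(2L)) cos 52° = 7.487 rad/s².)

α ≈ 7.49 rad/s²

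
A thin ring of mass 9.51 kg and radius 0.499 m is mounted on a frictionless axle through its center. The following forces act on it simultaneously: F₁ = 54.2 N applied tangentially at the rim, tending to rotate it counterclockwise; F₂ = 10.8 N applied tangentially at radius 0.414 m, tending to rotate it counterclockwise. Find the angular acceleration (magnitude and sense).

I = MR² = (9.51)(0.499)² = 2.368 kg·m².
Taking counterclockwise as positive: τ₁ = +(54.2)(0.499) = +27.05 N·m; τ₂ = +(10.8)(0.414) = +4.471 N·m.
Net torque τ = 31.52 N·m.
α = τ/I = 31.52/2.368 = 13.31 rad/s².

α ≈ 13.3 rad/s², counterclockwise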